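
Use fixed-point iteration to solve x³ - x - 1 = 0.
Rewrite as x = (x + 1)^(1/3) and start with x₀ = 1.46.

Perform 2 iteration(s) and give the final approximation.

Equation: x³ - x - 1 = 0
Fixed-point form: x = (x + 1)^(1/3)
x₀ = 1.46

x_1 = g(1.460000) = 1.349931
x_2 = g(1.349931) = 1.329490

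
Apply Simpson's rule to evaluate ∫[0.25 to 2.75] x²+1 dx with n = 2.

f(x) = x²+1
a = 0.25, b = 2.75, n = 2
h = (b - a)/n = 1.250000

Simpson's rule: (h/3)[f(x₀) + 4f(x₁) + 2f(x₂) + ... + f(xₙ)]

x_0 = 0.2500, f(x_0) = 1.062500, coefficient = 1
x_1 = 1.5000, f(x_1) = 3.250000, coefficient = 4
x_2 = 2.7500, f(x_2) = 8.562500, coefficient = 1

I ≈ (1.250000/3) × 22.625000 = 9.427083
Exact value: 9.427083
Error: 0.000000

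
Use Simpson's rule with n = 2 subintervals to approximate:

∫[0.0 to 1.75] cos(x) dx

f(x) = cos(x)
a = 0.0, b = 1.75, n = 2
h = (b - a)/n = 0.875000

Simpson's rule: (h/3)[f(x₀) + 4f(x₁) + 2f(x₂) + ... + f(xₙ)]

x_0 = 0.0000, f(x_0) = 1.000000, coefficient = 1
x_1 = 0.8750, f(x_1) = 0.640997, coefficient = 4
x_2 = 1.7500, f(x_2) = -0.178246, coefficient = 1

I ≈ (0.875000/3) × 3.385741 = 0.987508
Exact value: 0.983986
Error: 0.003522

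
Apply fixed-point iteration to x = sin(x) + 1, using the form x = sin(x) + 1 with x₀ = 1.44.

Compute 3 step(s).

Equation: x = sin(x) + 1
Fixed-point form: x = sin(x) + 1
x₀ = 1.44

x_1 = g(1.440000) = 1.991458
x_2 = g(1.991458) = 1.912819
x_3 = g(1.912819) = 1.942078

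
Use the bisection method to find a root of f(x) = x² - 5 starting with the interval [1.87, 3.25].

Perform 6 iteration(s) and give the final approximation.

f(x) = x² - 5
Initial interval: [1.87, 3.25]

Iteration 1:
  c_1 = (1.870000 + 3.250000)/2 = 2.560000
  f(c_1) = f(2.560000) = 1.553600
  f(a) × f(c) < 0, new interval: [1.870000, 2.560000]
Iteration 2:
  c_2 = (1.870000 + 2.560000)/2 = 2.215000
  f(c_2) = f(2.215000) = -0.093775
  f(a) × f(c) ≥ 0, new interval: [2.215000, 2.560000]
Iteration 3:
  c_3 = (2.215000 + 2.560000)/2 = 2.387500
  f(c_3) = f(2.387500) = 0.700156
  f(a) × f(c) < 0, new interval: [2.215000, 2.387500]
Iteration 4:
  c_4 = (2.215000 + 2.387500)/2 = 2.301250
  f(c_4) = f(2.301250) = 0.295752
  f(a) × f(c) < 0, new interval: [2.215000, 2.301250]
Iteration 5:
  c_5 = (2.215000 + 2.301250)/2 = 2.258125
  f(c_5) = f(2.258125) = 0.099129
  f(a) × f(c) < 0, new interval: [2.215000, 2.258125]
Iteration 6:
  c_6 = (2.215000 + 2.258125)/2 = 2.236562
  f(c_6) = f(2.236562) = 0.002212
  f(a) × f(c) < 0, new interval: [2.215000, 2.236562]

After 6 iteration(s), the approximation is c_6 = 2.236562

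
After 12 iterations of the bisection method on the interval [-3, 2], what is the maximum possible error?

Bisection error bound: |error| ≤ (b-a)/2^n
|error| ≤ (2 - (-3))/2^12 = 5/2^12
|error| ≤ 0.0012207031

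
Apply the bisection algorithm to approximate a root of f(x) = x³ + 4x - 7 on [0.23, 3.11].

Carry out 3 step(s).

f(x) = x³ + 4x - 7
Initial interval: [0.23, 3.11]

Iteration 1:
  c_1 = (0.230000 + 3.110000)/2 = 1.670000
  f(c_1) = f(1.670000) = 4.337463
  f(a) × f(c) < 0, new interval: [0.230000, 1.670000]
Iteration 2:
  c_2 = (0.230000 + 1.670000)/2 = 0.950000
  f(c_2) = f(0.950000) = -2.342625
  f(a) × f(c) ≥ 0, new interval: [0.950000, 1.670000]
Iteration 3:
  c_3 = (0.950000 + 1.670000)/2 = 1.310000
  f(c_3) = f(1.310000) = 0.488091
  f(a) × f(c) < 0, new interval: [0.950000, 1.310000]

After 3 iteration(s), the approximation is c_3 = 1.310000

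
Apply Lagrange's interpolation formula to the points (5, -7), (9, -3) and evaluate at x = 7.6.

Lagrange interpolation formula:
P(x) = Σ yᵢ × Lᵢ(x)
where Lᵢ(x) = Π_{j≠i} (x - xⱼ)/(xᵢ - xⱼ)

L_0(7.6) = (7.6 - 9)/(5 - 9) = 0.350000
L_1(7.6) = (7.6 - 5)/(9 - 5) = 0.650000

P(7.6) = (-7)×L_0(7.6) + (-3)×L_1(7.6)
P(7.6) = -4.400000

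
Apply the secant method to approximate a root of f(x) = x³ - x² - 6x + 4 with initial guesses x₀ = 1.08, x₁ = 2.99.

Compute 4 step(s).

f(x) = x³ - x² - 6x + 4
x₀ = 1.08, x₁ = 2.99

Secant formula: x_{n+1} = x_n - f(x_n)(x_n - x_{n-1})/(f(x_n) - f(x_{n-1}))

Iteration 1:
  f(1.080000) = -2.386688
  f(2.990000) = 3.850799
  x_2 = 2.990000 - 3.850799×(2.990000 - 1.080000)/(3.850799 - (-2.386688))
       = 1.810835
Iteration 2:
  f(2.990000) = 3.850799
  f(1.810835) = -4.206182
  x_3 = 1.810835 - (-4.206182)×(1.810835 - 2.990000)/(-4.206182 - 3.850799)
       = 2.426423
Iteration 3:
  f(1.810835) = -4.206182
  f(2.426423) = -2.160430
  x_4 = 2.426423 - (-2.160430)×(2.426423 - 1.810835)/(-2.160430 - (-4.206182))
       = 3.076519
Iteration 4:
  f(2.426423) = -2.160430
  f(3.076519) = 5.195080
  x_5 = 3.076519 - 5.195080×(3.076519 - 2.426423)/(5.195080 - (-2.160430))
       = 2.617367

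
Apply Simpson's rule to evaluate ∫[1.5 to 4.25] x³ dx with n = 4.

f(x) = x³
a = 1.5, b = 4.25, n = 4
h = (b - a)/n = 0.687500

Simpson's rule: (h/3)[f(x₀) + 4f(x₁) + 2f(x₂) + ... + f(xₙ)]

x_0 = 1.5000, f(x_0) = 3.375000, coefficient = 1
x_1 = 2.1875, f(x_1) = 10.467529, coefficient = 4
x_2 = 2.8750, f(x_2) = 23.763672, coefficient = 2
x_3 = 3.5625, f(x_3) = 45.213135, coefficient = 4
x_4 = 4.2500, f(x_4) = 76.765625, coefficient = 1

I ≈ (0.687500/3) × 350.390625 = 80.297852
Exact value: 80.297852
Error: 0.000000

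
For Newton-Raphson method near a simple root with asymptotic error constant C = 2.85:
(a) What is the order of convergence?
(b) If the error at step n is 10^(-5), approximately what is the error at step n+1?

(a) Newton-Raphson has quadratic (order 2) convergence near simple roots.
    This means |e_{n+1}| ≈ C|e_n|².

(b) With |e_n| = 10^(-5) and C = 2.85:
    |e_{n+1}| ≈ 2.85 × (10^(-5))² = 2.85 × 10^(-10)

(a) 2 (quadratic); (b) |e_{n+1}| ≈ 2.850e-10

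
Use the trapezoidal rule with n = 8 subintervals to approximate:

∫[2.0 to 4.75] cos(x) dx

f(x) = cos(x)
a = 2.0, b = 4.75, n = 8
h = (b - a)/n = 0.343750

Trapezoidal rule: (h/2)[f(x₀) + 2f(x₁) + 2f(x₂) + ... + f(xₙ)]

x_0 = 2.0000, f(x_0) = -0.416147, coefficient = 1
x_1 = 2.3438, f(x_1) = -0.698253, coefficient = 2
x_2 = 2.6875, f(x_2) = -0.898659, coefficient = 2
x_3 = 3.0312, f(x_3) = -0.993918, coefficient = 2
x_4 = 3.3750, f(x_4) = -0.972884, coefficient = 2
x_5 = 3.7188, f(x_5) = -0.838017, coefficient = 2
x_6 = 4.0625, f(x_6) = -0.605098, coefficient = 2
x_7 = 4.4062, f(x_7) = -0.301379, coefficient = 2
x_8 = 4.7500, f(x_8) = 0.037602, coefficient = 1

I ≈ (0.343750/2) × -10.994963 = -1.889759
Exact value: -1.908590
Error: 0.018831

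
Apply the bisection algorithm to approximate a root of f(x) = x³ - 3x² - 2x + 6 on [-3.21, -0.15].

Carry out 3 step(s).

f(x) = x³ - 3x² - 2x + 6
Initial interval: [-3.21, -0.15]

Iteration 1:
  c_1 = (-3.210000 + (-0.150000))/2 = -1.680000
  f(c_1) = f(-1.680000) = -3.848832
  f(a) × f(c) ≥ 0, new interval: [-1.680000, -0.150000]
Iteration 2:
  c_2 = (-1.680000 + (-0.150000))/2 = -0.915000
  f(c_2) = f(-0.915000) = 4.552264
  f(a) × f(c) < 0, new interval: [-1.680000, -0.915000]
Iteration 3:
  c_3 = (-1.680000 + (-0.915000))/2 = -1.297500
  f(c_3) = f(-1.297500) = 1.360132
  f(a) × f(c) < 0, new interval: [-1.680000, -1.297500]

After 3 iteration(s), the approximation is c_3 = -1.297500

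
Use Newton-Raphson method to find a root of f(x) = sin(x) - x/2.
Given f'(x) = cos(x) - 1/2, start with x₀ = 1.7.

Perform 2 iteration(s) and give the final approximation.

f(x) = sin(x) - x/2
f'(x) = cos(x) - 1/2
x₀ = 1.7

Newton-Raphson formula: x_{n+1} = x_n - f(x_n)/f'(x_n)

Iteration 1:
  f(1.700000) = 0.141665
  f'(1.700000) = -0.628844
  x_1 = 1.700000 - 0.141665/(-0.628844) = 1.925278
Iteration 2:
  f(1.925278) = -0.024812
  f'(1.925278) = -0.847104
  x_2 = 1.925278 - (-0.024812)/(-0.847104) = 1.895987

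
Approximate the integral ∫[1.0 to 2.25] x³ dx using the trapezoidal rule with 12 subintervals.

f(x) = x³
a = 1.0, b = 2.25, n = 12
h = (b - a)/n = 0.104167

Trapezoidal rule: (h/2)[f(x₀) + 2f(x₁) + 2f(x₂) + ... + f(xₙ)]

x_0 = 1.0000, f(x_0) = 1.000000, coefficient = 1
x_1 = 1.1042, f(x_1) = 1.346182, coefficient = 2
x_2 = 1.2083, f(x_2) = 1.764251, coefficient = 2
x_3 = 1.3125, f(x_3) = 2.260986, coefficient = 2
x_4 = 1.4167, f(x_4) = 2.843171, coefficient = 2
x_5 = 1.5208, f(x_5) = 3.517587, coefficient = 2
x_6 = 1.6250, f(x_6) = 4.291016, coefficient = 2
x_7 = 1.7292, f(x_7) = 5.170238, coefficient = 2
x_8 = 1.8333, f(x_8) = 6.162037, coefficient = 2
x_9 = 1.9375, f(x_9) = 7.273193, coefficient = 2
x_10 = 2.0417, f(x_10) = 8.510489, coefficient = 2
x_11 = 2.1458, f(x_11) = 9.880706, coefficient = 2
x_12 = 2.2500, f(x_12) = 11.390625, coefficient = 1

I ≈ (0.104167/2) × 118.430339 = 6.168247
Exact value: 6.157227
Error: 0.011020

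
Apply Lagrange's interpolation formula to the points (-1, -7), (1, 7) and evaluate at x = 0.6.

Lagrange interpolation formula:
P(x) = Σ yᵢ × Lᵢ(x)
where Lᵢ(x) = Π_{j≠i} (x - xⱼ)/(xᵢ - xⱼ)

L_0(0.6) = (0.6 - 1)/(-1 - 1) = 0.200000
L_1(0.6) = (0.6 - (-1))/(1 - (-1)) = 0.800000

P(0.6) = (-7)×L_0(0.6) + 7×L_1(0.6)
P(0.6) = 4.200000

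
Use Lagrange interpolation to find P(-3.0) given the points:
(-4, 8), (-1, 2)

Lagrange interpolation formula:
P(x) = Σ yᵢ × Lᵢ(x)
where Lᵢ(x) = Π_{j≠i} (x - xⱼ)/(xᵢ - xⱼ)

L_0(-3.0) = (-3.0 - (-1))/(-4 - (-1)) = 0.666667
L_1(-3.0) = (-3.0 - (-4))/(-1 - (-4)) = 0.333333

P(-3.0) = 8×L_0(-3.0) + 2×L_1(-3.0)
P(-3.0) = 6.000000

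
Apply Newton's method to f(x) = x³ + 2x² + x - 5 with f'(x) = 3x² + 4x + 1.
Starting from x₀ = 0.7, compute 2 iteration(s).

f(x) = x³ + 2x² + x - 5
f'(x) = 3x² + 4x + 1
x₀ = 0.7

Newton-Raphson formula: x_{n+1} = x_n - f(x_n)/f'(x_n)

Iteration 1:
  f(0.700000) = -2.977000
  f'(0.700000) = 5.270000
  x_1 = 0.700000 - (-2.977000)/5.270000 = 1.264896
Iteration 2:
  f(1.264896) = 1.488601
  f'(1.264896) = 10.859465
  x_2 = 1.264896 - 1.488601/10.859465 = 1.127817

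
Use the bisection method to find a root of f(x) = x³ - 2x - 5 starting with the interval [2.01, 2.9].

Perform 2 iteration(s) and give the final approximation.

f(x) = x³ - 2x - 5
Initial interval: [2.01, 2.9]

Iteration 1:
  c_1 = (2.010000 + 2.900000)/2 = 2.455000
  f(c_1) = f(2.455000) = 4.886346
  f(a) × f(c) < 0, new interval: [2.010000, 2.455000]
Iteration 2:
  c_2 = (2.010000 + 2.455000)/2 = 2.232500
  f(c_2) = f(2.232500) = 1.661906
  f(a) × f(c) < 0, new interval: [2.010000, 2.232500]

After 2 iteration(s), the approximation is c_2 = 2.232500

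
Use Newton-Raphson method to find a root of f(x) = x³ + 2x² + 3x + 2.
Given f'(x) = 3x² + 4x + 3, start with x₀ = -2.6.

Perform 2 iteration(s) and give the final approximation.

f(x) = x³ + 2x² + 3x + 2
f'(x) = 3x² + 4x + 3
x₀ = -2.6

Newton-Raphson formula: x_{n+1} = x_n - f(x_n)/f'(x_n)

Iteration 1:
  f(-2.600000) = -9.856000
  f'(-2.600000) = 12.880000
  x_1 = -2.600000 - (-9.856000)/12.880000 = -1.834783
Iteration 2:
  f(-1.834783) = -2.948156
  f'(-1.834783) = 5.760151
  x_2 = -1.834783 - (-2.948156)/5.760151 = -1.322963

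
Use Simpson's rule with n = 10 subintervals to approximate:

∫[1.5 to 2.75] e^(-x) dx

f(x) = e^(-x)
a = 1.5, b = 2.75, n = 10
h = (b - a)/n = 0.125000

Simpson's rule: (h/3)[f(x₀) + 4f(x₁) + 2f(x₂) + ... + f(xₙ)]

x_0 = 1.5000, f(x_0) = 0.223130, coefficient = 1
x_1 = 1.6250, f(x_1) = 0.196912, coefficient = 4
x_2 = 1.7500, f(x_2) = 0.173774, coefficient = 2
x_3 = 1.8750, f(x_3) = 0.153355, coefficient = 4
x_4 = 2.0000, f(x_4) = 0.135335, coefficient = 2
x_5 = 2.1250, f(x_5) = 0.119433, coefficient = 4
x_6 = 2.2500, f(x_6) = 0.105399, coefficient = 2
x_7 = 2.3750, f(x_7) = 0.093014, coefficient = 4
x_8 = 2.5000, f(x_8) = 0.082085, coefficient = 2
x_9 = 2.6250, f(x_9) = 0.072440, coefficient = 4
x_10 = 2.7500, f(x_10) = 0.063928, coefficient = 1

I ≈ (0.125000/3) × 3.820860 = 0.159203
Exact value: 0.159202
Error: 0.000000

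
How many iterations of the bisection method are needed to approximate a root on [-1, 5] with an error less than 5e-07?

We need (b-a)/2^n ≤ 5e-07
(5 - (-1))/2^n ≤ 5e-07
6/2^n ≤ 5e-07
2^n ≥ 12000000
n ≥ log₂(12000000) = 23.52
n ≥ 24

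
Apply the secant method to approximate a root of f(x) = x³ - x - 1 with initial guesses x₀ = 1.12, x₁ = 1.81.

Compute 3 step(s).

f(x) = x³ - x - 1
x₀ = 1.12, x₁ = 1.81

Secant formula: x_{n+1} = x_n - f(x_n)(x_n - x_{n-1})/(f(x_n) - f(x_{n-1}))

Iteration 1:
  f(1.120000) = -0.715072
  f(1.810000) = 3.119741
  x_2 = 1.810000 - 3.119741×(1.810000 - 1.120000)/(3.119741 - (-0.715072))
       = 1.248663
Iteration 2:
  f(1.810000) = 3.119741
  f(1.248663) = -0.301797
  x_3 = 1.248663 - (-0.301797)×(1.248663 - 1.810000)/(-0.301797 - 3.119741)
       = 1.298176
Iteration 3:
  f(1.248663) = -0.301797
  f(1.298176) = -0.110410
  x_4 = 1.298176 - (-0.110410)×(1.298176 - 1.248663)/(-0.110410 - (-0.301797))
       = 1.326740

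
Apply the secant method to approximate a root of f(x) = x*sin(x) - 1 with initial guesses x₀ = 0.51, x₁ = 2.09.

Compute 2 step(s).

f(x) = x*sin(x) - 1
x₀ = 0.51, x₁ = 2.09

Secant formula: x_{n+1} = x_n - f(x_n)(x_n - x_{n-1})/(f(x_n) - f(x_{n-1}))

Iteration 1:
  f(0.510000) = -0.751030
  f(2.090000) = 0.814568
  x_2 = 2.090000 - 0.814568×(2.090000 - 0.510000)/(0.814568 - (-0.751030))
       = 1.267938
Iteration 2:
  f(2.090000) = 0.814568
  f(1.267938) = 0.210232
  x_3 = 1.267938 - 0.210232×(1.267938 - 2.090000)/(0.210232 - 0.814568)
       = 0.981966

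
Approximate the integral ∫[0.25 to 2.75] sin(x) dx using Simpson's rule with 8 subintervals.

f(x) = sin(x)
a = 0.25, b = 2.75, n = 8
h = (b - a)/n = 0.312500

Simpson's rule: (h/3)[f(x₀) + 4f(x₁) + 2f(x₂) + ... + f(xₙ)]

x_0 = 0.2500, f(x_0) = 0.247404, coefficient = 1
x_1 = 0.5625, f(x_1) = 0.533303, coefficient = 4
x_2 = 0.8750, f(x_2) = 0.767544, coefficient = 2
x_3 = 1.1875, f(x_3) = 0.927437, coefficient = 4
x_4 = 1.5000, f(x_4) = 0.997495, coefficient = 2
x_5 = 1.8125, f(x_5) = 0.970932, coefficient = 4
x_6 = 2.1250, f(x_6) = 0.850320, coefficient = 2
x_7 = 2.4375, f(x_7) = 0.647343, coefficient = 4
x_8 = 2.7500, f(x_8) = 0.381661, coefficient = 1

I ≈ (0.312500/3) × 18.175836 = 1.893316
Exact value: 1.893215
Error: 0.000101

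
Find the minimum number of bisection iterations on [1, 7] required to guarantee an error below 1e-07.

We need (b-a)/2^n ≤ 1e-07
(7 - 1)/2^n ≤ 1e-07
6/2^n ≤ 1e-07
2^n ≥ 60000000
n ≥ log₂(60000000) = 25.84
n ≥ 26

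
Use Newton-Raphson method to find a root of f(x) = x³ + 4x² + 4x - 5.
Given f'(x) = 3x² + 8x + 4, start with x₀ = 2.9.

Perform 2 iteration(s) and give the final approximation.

f(x) = x³ + 4x² + 4x - 5
f'(x) = 3x² + 8x + 4
x₀ = 2.9

Newton-Raphson formula: x_{n+1} = x_n - f(x_n)/f'(x_n)

Iteration 1:
  f(2.900000) = 64.629000
  f'(2.900000) = 52.430000
  x_1 = 2.900000 - 64.629000/52.430000 = 1.667328
Iteration 2:
  f(1.667328) = 17.424382
  f'(1.667328) = 25.678570
  x_2 = 1.667328 - 17.424382/25.678570 = 0.988771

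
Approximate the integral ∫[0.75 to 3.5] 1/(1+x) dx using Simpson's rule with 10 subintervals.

f(x) = 1/(1+x)
a = 0.75, b = 3.5, n = 10
h = (b - a)/n = 0.275000

Simpson's rule: (h/3)[f(x₀) + 4f(x₁) + 2f(x₂) + ... + f(xₙ)]

x_0 = 0.7500, f(x_0) = 0.571429, coefficient = 1
x_1 = 1.0250, f(x_1) = 0.493827, coefficient = 4
x_2 = 1.3000, f(x_2) = 0.434783, coefficient = 2
x_3 = 1.5750, f(x_3) = 0.388350, coefficient = 4
x_4 = 1.8500, f(x_4) = 0.350877, coefficient = 2
x_5 = 2.1250, f(x_5) = 0.320000, coefficient = 4
x_6 = 2.4000, f(x_6) = 0.294118, coefficient = 2
x_7 = 2.6750, f(x_7) = 0.272109, coefficient = 4
x_8 = 2.9500, f(x_8) = 0.253165, coefficient = 2
x_9 = 3.2250, f(x_9) = 0.236686, coefficient = 4
x_10 = 3.5000, f(x_10) = 0.222222, coefficient = 1

I ≈ (0.275000/3) × 10.303422 = 0.944480
Exact value: 0.944462
Error: 0.000019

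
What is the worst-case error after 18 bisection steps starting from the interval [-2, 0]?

Bisection error bound: |error| ≤ (b-a)/2^n
|error| ≤ (0 - (-2))/2^18 = 2/2^18
|error| ≤ 0.0000076294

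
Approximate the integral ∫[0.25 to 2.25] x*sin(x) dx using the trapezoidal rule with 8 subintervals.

f(x) = x*sin(x)
a = 0.25, b = 2.25, n = 8
h = (b - a)/n = 0.250000

Trapezoidal rule: (h/2)[f(x₀) + 2f(x₁) + 2f(x₂) + ... + f(xₙ)]

x_0 = 0.2500, f(x_0) = 0.061851, coefficient = 1
x_1 = 0.5000, f(x_1) = 0.239713, coefficient = 2
x_2 = 0.7500, f(x_2) = 0.511229, coefficient = 2
x_3 = 1.0000, f(x_3) = 0.841471, coefficient = 2
x_4 = 1.2500, f(x_4) = 1.186231, coefficient = 2
x_5 = 1.5000, f(x_5) = 1.496242, coefficient = 2
x_6 = 1.7500, f(x_6) = 1.721975, coefficient = 2
x_7 = 2.0000, f(x_7) = 1.818595, coefficient = 2
x_8 = 2.2500, f(x_8) = 1.750665, coefficient = 1

I ≈ (0.250000/2) × 17.443428 = 2.180429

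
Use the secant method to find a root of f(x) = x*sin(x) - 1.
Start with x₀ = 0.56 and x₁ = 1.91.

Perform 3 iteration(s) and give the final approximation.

f(x) = x*sin(x) - 1
x₀ = 0.56, x₁ = 1.91

Secant formula: x_{n+1} = x_n - f(x_n)(x_n - x_{n-1})/(f(x_n) - f(x_{n-1}))

Iteration 1:
  f(0.560000) = -0.702536
  f(1.910000) = 0.801168
  x_2 = 1.910000 - 0.801168×(1.910000 - 0.560000)/(0.801168 - (-0.702536))
       = 1.190725
Iteration 2:
  f(1.910000) = 0.801168
  f(1.190725) = 0.105752
  x_3 = 1.190725 - 0.105752×(1.190725 - 1.910000)/(0.105752 - 0.801168)
       = 1.081344
Iteration 3:
  f(1.190725) = 0.105752
  f(1.081344) = -0.045616
  x_4 = 1.081344 - (-0.045616)×(1.081344 - 1.190725)/(-0.045616 - 0.105752)
       = 1.114307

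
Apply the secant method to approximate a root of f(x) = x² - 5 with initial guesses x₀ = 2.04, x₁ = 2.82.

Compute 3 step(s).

f(x) = x² - 5
x₀ = 2.04, x₁ = 2.82

Secant formula: x_{n+1} = x_n - f(x_n)(x_n - x_{n-1})/(f(x_n) - f(x_{n-1}))

Iteration 1:
  f(2.040000) = -0.838400
  f(2.820000) = 2.952400
  x_2 = 2.820000 - 2.952400×(2.820000 - 2.040000)/(2.952400 - (-0.838400))
       = 2.212510
Iteration 2:
  f(2.820000) = 2.952400
  f(2.212510) = -0.104798
  x_3 = 2.212510 - (-0.104798)×(2.212510 - 2.820000)/(-0.104798 - 2.952400)
       = 2.233335
Iteration 3:
  f(2.212510) = -0.104798
  f(2.233335) = -0.012217
  x_4 = 2.233335 - (-0.012217)×(2.233335 - 2.212510)/(-0.012217 - (-0.104798))
       = 2.236082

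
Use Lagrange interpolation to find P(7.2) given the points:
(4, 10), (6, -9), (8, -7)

Lagrange interpolation formula:
P(x) = Σ yᵢ × Lᵢ(x)
where Lᵢ(x) = Π_{j≠i} (x - xⱼ)/(xᵢ - xⱼ)

L_0(7.2) = (7.2 - 6)/(4 - 6) × (7.2 - 8)/(4 - 8) = -0.120000
L_1(7.2) = (7.2 - 4)/(6 - 4) × (7.2 - 8)/(6 - 8) = 0.640000
L_2(7.2) = (7.2 - 4)/(8 - 4) × (7.2 - 6)/(8 - 6) = 0.480000

P(7.2) = 10×L_0(7.2) + (-9)×L_1(7.2) + (-7)×L_2(7.2)
P(7.2) = -10.320000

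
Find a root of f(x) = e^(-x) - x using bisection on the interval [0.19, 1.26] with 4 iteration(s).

f(x) = e^(-x) - x
Initial interval: [0.19, 1.26]

Iteration 1:
  c_1 = (0.190000 + 1.260000)/2 = 0.725000
  f(c_1) = f(0.725000) = -0.240675
  f(a) × f(c) < 0, new interval: [0.190000, 0.725000]
Iteration 2:
  c_2 = (0.190000 + 0.725000)/2 = 0.457500
  f(c_2) = f(0.457500) = 0.175364
  f(a) × f(c) ≥ 0, new interval: [0.457500, 0.725000]
Iteration 3:
  c_3 = (0.457500 + 0.725000)/2 = 0.591250
  f(c_3) = f(0.591250) = -0.037615
  f(a) × f(c) < 0, new interval: [0.457500, 0.591250]
Iteration 4:
  c_4 = (0.457500 + 0.591250)/2 = 0.524375
  f(c_4) = f(0.524375) = 0.067550
  f(a) × f(c) ≥ 0, new interval: [0.524375, 0.591250]

After 4 iteration(s), the approximation is c_4 = 0.524375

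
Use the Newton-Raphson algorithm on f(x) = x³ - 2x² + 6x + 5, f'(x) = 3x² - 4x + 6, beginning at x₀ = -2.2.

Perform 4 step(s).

f(x) = x³ - 2x² + 6x + 5
f'(x) = 3x² - 4x + 6
x₀ = -2.2

Newton-Raphson formula: x_{n+1} = x_n - f(x_n)/f'(x_n)

Iteration 1:
  f(-2.200000) = -28.528000
  f'(-2.200000) = 29.320000
  x_1 = -2.200000 - (-28.528000)/29.320000 = -1.227012
Iteration 2:
  f(-1.227012) = -7.220531
  f'(-1.227012) = 15.424727
  x_2 = -1.227012 - (-7.220531)/15.424727 = -0.758898
Iteration 3:
  f(-0.758898) = -1.142312
  f'(-0.758898) = 10.763372
  x_3 = -0.758898 - (-1.142312)/10.763372 = -0.652769
Iteration 4:
  f(-0.652769) = -0.046975
  f'(-0.652769) = 9.889395
  x_4 = -0.652769 - (-0.046975)/9.889395 = -0.648019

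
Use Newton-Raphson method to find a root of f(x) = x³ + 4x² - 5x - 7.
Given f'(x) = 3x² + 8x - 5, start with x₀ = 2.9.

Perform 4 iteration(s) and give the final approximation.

f(x) = x³ + 4x² - 5x - 7
f'(x) = 3x² + 8x - 5
x₀ = 2.9

Newton-Raphson formula: x_{n+1} = x_n - f(x_n)/f'(x_n)

Iteration 1:
  f(2.900000) = 36.529000
  f'(2.900000) = 43.430000
  x_1 = 2.900000 - 36.529000/43.430000 = 2.058899
Iteration 2:
  f(2.058899) = 8.389581
  f'(2.058899) = 24.188395
  x_2 = 2.058899 - 8.389581/24.188395 = 1.712056
Iteration 3:
  f(1.712056) = 1.182534
  f'(1.712056) = 17.489858
  x_3 = 1.712056 - 1.182534/17.489858 = 1.644444
Iteration 4:
  f(1.644444) = 0.041457
  f'(1.644444) = 16.268133
  x_4 = 1.644444 - 0.041457/16.268133 = 1.641895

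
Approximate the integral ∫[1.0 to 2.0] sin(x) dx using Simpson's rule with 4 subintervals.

f(x) = sin(x)
a = 1.0, b = 2.0, n = 4
h = (b - a)/n = 0.250000

Simpson's rule: (h/3)[f(x₀) + 4f(x₁) + 2f(x₂) + ... + f(xₙ)]

x_0 = 1.0000, f(x_0) = 0.841471, coefficient = 1
x_1 = 1.2500, f(x_1) = 0.948985, coefficient = 4
x_2 = 1.5000, f(x_2) = 0.997495, coefficient = 2
x_3 = 1.7500, f(x_3) = 0.983986, coefficient = 4
x_4 = 2.0000, f(x_4) = 0.909297, coefficient = 1

I ≈ (0.250000/3) × 11.477641 = 0.956470
Exact value: 0.956449
Error: 0.000021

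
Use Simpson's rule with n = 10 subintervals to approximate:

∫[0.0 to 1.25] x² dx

f(x) = x²
a = 0.0, b = 1.25, n = 10
h = (b - a)/n = 0.125000

Simpson's rule: (h/3)[f(x₀) + 4f(x₁) + 2f(x₂) + ... + f(xₙ)]

x_0 = 0.0000, f(x_0) = 0.000000, coefficient = 1
x_1 = 0.1250, f(x_1) = 0.015625, coefficient = 4
x_2 = 0.2500, f(x_2) = 0.062500, coefficient = 2
x_3 = 0.3750, f(x_3) = 0.140625, coefficient = 4
x_4 = 0.5000, f(x_4) = 0.250000, coefficient = 2
x_5 = 0.6250, f(x_5) = 0.390625, coefficient = 4
x_6 = 0.7500, f(x_6) = 0.562500, coefficient = 2
x_7 = 0.8750, f(x_7) = 0.765625, coefficient = 4
x_8 = 1.0000, f(x_8) = 1.000000, coefficient = 2
x_9 = 1.1250, f(x_9) = 1.265625, coefficient = 4
x_10 = 1.2500, f(x_10) = 1.562500, coefficient = 1

I ≈ (0.125000/3) × 15.625000 = 0.651042
Exact value: 0.651042
Error: 0.000000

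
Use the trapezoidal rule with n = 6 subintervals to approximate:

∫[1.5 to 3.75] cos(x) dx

f(x) = cos(x)
a = 1.5, b = 3.75, n = 6
h = (b - a)/n = 0.375000

Trapezoidal rule: (h/2)[f(x₀) + 2f(x₁) + 2f(x₂) + ... + f(xₙ)]

x_0 = 1.5000, f(x_0) = 0.070737, coefficient = 1
x_1 = 1.8750, f(x_1) = -0.299534, coefficient = 2
x_2 = 2.2500, f(x_2) = -0.628174, coefficient = 2
x_3 = 2.6250, f(x_3) = -0.869507, coefficient = 2
x_4 = 3.0000, f(x_4) = -0.989992, coefficient = 2
x_5 = 3.3750, f(x_5) = -0.972884, coefficient = 2
x_6 = 3.7500, f(x_6) = -0.820559, coefficient = 1

I ≈ (0.375000/2) × -8.270004 = -1.550626
Exact value: -1.569056
Error: 0.018431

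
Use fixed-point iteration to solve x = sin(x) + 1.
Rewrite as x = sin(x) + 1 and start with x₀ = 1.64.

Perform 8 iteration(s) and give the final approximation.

Equation: x = sin(x) + 1
Fixed-point form: x = sin(x) + 1
x₀ = 1.64

x_1 = g(1.640000) = 1.997606
x_2 = g(1.997606) = 1.910291
x_3 = g(1.910291) = 1.942923
x_4 = g(1.942923) = 1.931556
x_5 = g(1.931556) = 1.935629
x_6 = g(1.935629) = 1.934184
x_7 = g(1.934184) = 1.934698
x_8 = g(1.934698) = 1.934515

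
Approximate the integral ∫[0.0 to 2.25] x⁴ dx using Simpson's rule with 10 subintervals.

f(x) = x⁴
a = 0.0, b = 2.25, n = 10
h = (b - a)/n = 0.225000

Simpson's rule: (h/3)[f(x₀) + 4f(x₁) + 2f(x₂) + ... + f(xₙ)]

x_0 = 0.0000, f(x_0) = 0.000000, coefficient = 1
x_1 = 0.2250, f(x_1) = 0.002563, coefficient = 4
x_2 = 0.4500, f(x_2) = 0.041006, coefficient = 2
x_3 = 0.6750, f(x_3) = 0.207594, coefficient = 4
x_4 = 0.9000, f(x_4) = 0.656100, coefficient = 2
x_5 = 1.1250, f(x_5) = 1.601807, coefficient = 4
x_6 = 1.3500, f(x_6) = 3.321506, coefficient = 2
x_7 = 1.5750, f(x_7) = 6.153500, coefficient = 4
x_8 = 1.8000, f(x_8) = 10.497600, coefficient = 2
x_9 = 2.0250, f(x_9) = 16.815125, coefficient = 4
x_10 = 2.2500, f(x_10) = 25.628906, coefficient = 1

I ≈ (0.225000/3) × 153.783689 = 11.533777
Exact value: 11.533008
Error: 0.000769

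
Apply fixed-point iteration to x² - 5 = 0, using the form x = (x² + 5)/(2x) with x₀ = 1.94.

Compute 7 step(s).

Equation: x² - 5 = 0
Fixed-point form: x = (x² + 5)/(2x)
x₀ = 1.94

x_1 = g(1.940000) = 2.258660
x_2 = g(2.258660) = 2.236181
x_3 = g(2.236181) = 2.236068
x_4 = g(2.236068) = 2.236068
x_5 = g(2.236068) = 2.236068
x_6 = g(2.236068) = 2.236068
x_7 = g(2.236068) = 2.236068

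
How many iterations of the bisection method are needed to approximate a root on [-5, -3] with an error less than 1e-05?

We need (b-a)/2^n ≤ 1e-05
(-3 - (-5))/2^n ≤ 1e-05
2/2^n ≤ 1e-05
2^n ≥ 200000
n ≥ log₂(200000) = 17.61
n ≥ 18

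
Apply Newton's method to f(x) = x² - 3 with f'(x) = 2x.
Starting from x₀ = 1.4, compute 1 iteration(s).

f(x) = x² - 3
f'(x) = 2x
x₀ = 1.4

Newton-Raphson formula: x_{n+1} = x_n - f(x_n)/f'(x_n)

Iteration 1:
  f(1.400000) = -1.040000
  f'(1.400000) = 2.800000
  x_1 = 1.400000 - (-1.040000)/2.800000 = 1.771429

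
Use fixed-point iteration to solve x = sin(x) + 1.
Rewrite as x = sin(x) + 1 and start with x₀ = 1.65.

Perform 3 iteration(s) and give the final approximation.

Equation: x = sin(x) + 1
Fixed-point form: x = sin(x) + 1
x₀ = 1.65

x_1 = g(1.650000) = 1.996865
x_2 = g(1.996865) = 1.910598
x_3 = g(1.910598) = 1.942821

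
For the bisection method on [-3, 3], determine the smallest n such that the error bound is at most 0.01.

We need (b-a)/2^n ≤ 0.01
(3 - (-3))/2^n ≤ 0.01
6/2^n ≤ 0.01
2^n ≥ 600
n ≥ log₂(600) = 9.23
n ≥ 10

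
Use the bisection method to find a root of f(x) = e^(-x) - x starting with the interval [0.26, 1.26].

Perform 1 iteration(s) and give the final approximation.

f(x) = e^(-x) - x
Initial interval: [0.26, 1.26]

Iteration 1:
  c_1 = (0.260000 + 1.260000)/2 = 0.760000
  f(c_1) = f(0.760000) = -0.292334
  f(a) × f(c) < 0, new interval: [0.260000, 0.760000]

After 1 iteration(s), the approximation is c_1 = 0.760000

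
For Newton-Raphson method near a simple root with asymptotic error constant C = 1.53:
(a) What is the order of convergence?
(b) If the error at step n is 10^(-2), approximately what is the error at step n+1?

(a) Newton-Raphson has quadratic (order 2) convergence near simple roots.
    This means |e_{n+1}| ≈ C|e_n|².

(b) With |e_n| = 10^(-2) and C = 1.53:
    |e_{n+1}| ≈ 1.53 × (10^(-2))² = 1.53 × 10^(-4)

(a) 2 (quadratic); (b) |e_{n+1}| ≈ 1.530e-04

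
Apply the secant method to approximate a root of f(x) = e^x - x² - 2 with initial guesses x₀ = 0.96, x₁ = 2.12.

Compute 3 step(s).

f(x) = e^x - x² - 2
x₀ = 0.96, x₁ = 2.12

Secant formula: x_{n+1} = x_n - f(x_n)(x_n - x_{n-1})/(f(x_n) - f(x_{n-1}))

Iteration 1:
  f(0.960000) = -0.309904
  f(2.120000) = 1.836737
  x_2 = 2.120000 - 1.836737×(2.120000 - 0.960000)/(1.836737 - (-0.309904))
       = 1.127465
Iteration 2:
  f(2.120000) = 1.836737
  f(1.127465) = -0.183358
  x_3 = 1.127465 - (-0.183358)×(1.127465 - 2.120000)/(-0.183358 - 1.836737)
       = 1.217555
Iteration 3:
  f(1.127465) = -0.183358
  f(1.217555) = -0.103524
  x_4 = 1.217555 - (-0.103524)×(1.217555 - 1.127465)/(-0.103524 - (-0.183358))
       = 1.334378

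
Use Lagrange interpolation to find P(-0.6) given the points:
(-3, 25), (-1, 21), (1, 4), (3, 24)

Lagrange interpolation formula:
P(x) = Σ yᵢ × Lᵢ(x)
where Lᵢ(x) = Π_{j≠i} (x - xⱼ)/(xᵢ - xⱼ)

L_0(-0.6) = (-0.6 - (-1))/(-3 - (-1)) × (-0.6 - 1)/(-3 - 1) × (-0.6 - 3)/(-3 - 3) = -0.048000
L_1(-0.6) = (-0.6 - (-3))/(-1 - (-3)) × (-0.6 - 1)/(-1 - 1) × (-0.6 - 3)/(-1 - 3) = 0.864000
L_2(-0.6) = (-0.6 - (-3))/(1 - (-3)) × (-0.6 - (-1))/(1 - (-1)) × (-0.6 - 3)/(1 - 3) = 0.216000
L_3(-0.6) = (-0.6 - (-3))/(3 - (-3)) × (-0.6 - (-1))/(3 - (-1)) × (-0.6 - 1)/(3 - 1) = -0.032000

P(-0.6) = 25×L_0(-0.6) + 21×L_1(-0.6) + 4×L_2(-0.6) + 24×L_3(-0.6)
P(-0.6) = 17.040000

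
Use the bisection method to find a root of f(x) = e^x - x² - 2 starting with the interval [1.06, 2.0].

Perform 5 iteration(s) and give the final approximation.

f(x) = e^x - x² - 2
Initial interval: [1.06, 2.0]

Iteration 1:
  c_1 = (1.060000 + 2.000000)/2 = 1.530000
  f(c_1) = f(1.530000) = 0.277277
  f(a) × f(c) < 0, new interval: [1.060000, 1.530000]
Iteration 2:
  c_2 = (1.060000 + 1.530000)/2 = 1.295000
  f(c_2) = f(1.295000) = -0.026029
  f(a) × f(c) ≥ 0, new interval: [1.295000, 1.530000]
Iteration 3:
  c_3 = (1.295000 + 1.530000)/2 = 1.412500
  f(c_3) = f(1.412500) = 0.111052
  f(a) × f(c) < 0, new interval: [1.295000, 1.412500]
Iteration 4:
  c_4 = (1.295000 + 1.412500)/2 = 1.353750
  f(c_4) = f(1.353750) = 0.039279
  f(a) × f(c) < 0, new interval: [1.295000, 1.353750]
Iteration 5:
  c_5 = (1.295000 + 1.353750)/2 = 1.324375
  f(c_5) = f(1.324375) = 0.005866
  f(a) × f(c) < 0, new interval: [1.295000, 1.324375]

After 5 iteration(s), the approximation is c_5 = 1.324375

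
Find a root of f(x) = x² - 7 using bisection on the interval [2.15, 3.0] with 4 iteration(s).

f(x) = x² - 7
Initial interval: [2.15, 3.0]

Iteration 1:
  c_1 = (2.150000 + 3.000000)/2 = 2.575000
  f(c_1) = f(2.575000) = -0.369375
  f(a) × f(c) ≥ 0, new interval: [2.575000, 3.000000]
Iteration 2:
  c_2 = (2.575000 + 3.000000)/2 = 2.787500
  f(c_2) = f(2.787500) = 0.770156
  f(a) × f(c) < 0, new interval: [2.575000, 2.787500]
Iteration 3:
  c_3 = (2.575000 + 2.787500)/2 = 2.681250
  f(c_3) = f(2.681250) = 0.189102
  f(a) × f(c) < 0, new interval: [2.575000, 2.681250]
Iteration 4:
  c_4 = (2.575000 + 2.681250)/2 = 2.628125
  f(c_4) = f(2.628125) = -0.092959
  f(a) × f(c) ≥ 0, new interval: [2.628125, 2.681250]

After 4 iteration(s), the approximation is c_4 = 2.628125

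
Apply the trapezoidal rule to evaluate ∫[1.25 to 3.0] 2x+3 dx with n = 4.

f(x) = 2x+3
a = 1.25, b = 3.0, n = 4
h = (b - a)/n = 0.437500

Trapezoidal rule: (h/2)[f(x₀) + 2f(x₁) + 2f(x₂) + ... + f(xₙ)]

x_0 = 1.2500, f(x_0) = 5.500000, coefficient = 1
x_1 = 1.6875, f(x_1) = 6.375000, coefficient = 2
x_2 = 2.1250, f(x_2) = 7.250000, coefficient = 2
x_3 = 2.5625, f(x_3) = 8.125000, coefficient = 2
x_4 = 3.0000, f(x_4) = 9.000000, coefficient = 1

I ≈ (0.437500/2) × 58.000000 = 12.687500
Exact value: 12.687500
Error: 0.000000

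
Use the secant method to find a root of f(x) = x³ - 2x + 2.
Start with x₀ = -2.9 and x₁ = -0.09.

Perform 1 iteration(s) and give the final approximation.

f(x) = x³ - 2x + 2
x₀ = -2.9, x₁ = -0.09

Secant formula: x_{n+1} = x_n - f(x_n)(x_n - x_{n-1})/(f(x_n) - f(x_{n-1}))

Iteration 1:
  f(-2.900000) = -16.589000
  f(-0.090000) = 2.179271
  x_2 = -0.090000 - 2.179271×(-0.090000 - (-2.900000))/(2.179271 - (-16.589000))
       = -0.416282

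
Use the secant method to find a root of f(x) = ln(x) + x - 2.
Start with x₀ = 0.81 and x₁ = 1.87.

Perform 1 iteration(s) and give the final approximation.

f(x) = ln(x) + x - 2
x₀ = 0.81, x₁ = 1.87

Secant formula: x_{n+1} = x_n - f(x_n)(x_n - x_{n-1})/(f(x_n) - f(x_{n-1}))

Iteration 1:
  f(0.810000) = -1.400721
  f(1.870000) = 0.495938
  x_2 = 1.870000 - 0.495938×(1.870000 - 0.810000)/(0.495938 - (-1.400721))
       = 1.592831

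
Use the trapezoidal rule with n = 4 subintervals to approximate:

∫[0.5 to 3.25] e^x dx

f(x) = e^x
a = 0.5, b = 3.25, n = 4
h = (b - a)/n = 0.687500

Trapezoidal rule: (h/2)[f(x₀) + 2f(x₁) + 2f(x₂) + ... + f(xₙ)]

x_0 = 0.5000, f(x_0) = 1.648721, coefficient = 1
x_1 = 1.1875, f(x_1) = 3.278874, coefficient = 2
x_2 = 1.8750, f(x_2) = 6.520819, coefficient = 2
x_3 = 2.5625, f(x_3) = 12.968197, coefficient = 2
x_4 = 3.2500, f(x_4) = 25.790340, coefficient = 1

I ≈ (0.687500/2) × 72.974842 = 25.085102
Exact value: 24.141619
Error: 0.943483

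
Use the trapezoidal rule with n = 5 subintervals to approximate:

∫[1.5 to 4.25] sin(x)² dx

f(x) = sin(x)²
a = 1.5, b = 4.25, n = 5
h = (b - a)/n = 0.550000

Trapezoidal rule: (h/2)[f(x₀) + 2f(x₁) + 2f(x₂) + ... + f(xₙ)]

x_0 = 1.5000, f(x_0) = 0.994996, coefficient = 1
x_1 = 2.0500, f(x_1) = 0.787412, coefficient = 2
x_2 = 2.6000, f(x_2) = 0.265742, coefficient = 2
x_3 = 3.1500, f(x_3) = 0.000071, coefficient = 2
x_4 = 3.7000, f(x_4) = 0.280726, coefficient = 2
x_5 = 4.2500, f(x_5) = 0.801006, coefficient = 1

I ≈ (0.550000/2) × 4.463904 = 1.227573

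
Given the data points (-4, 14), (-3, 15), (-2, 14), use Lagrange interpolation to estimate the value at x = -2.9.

Lagrange interpolation formula:
P(x) = Σ yᵢ × Lᵢ(x)
where Lᵢ(x) = Π_{j≠i} (x - xⱼ)/(xᵢ - xⱼ)

L_0(-2.9) = (-2.9 - (-3))/(-4 - (-3)) × (-2.9 - (-2))/(-4 - (-2)) = -0.045000
L_1(-2.9) = (-2.9 - (-4))/(-3 - (-4)) × (-2.9 - (-2))/(-3 - (-2)) = 0.990000
L_2(-2.9) = (-2.9 - (-4))/(-2 - (-4)) × (-2.9 - (-3))/(-2 - (-3)) = 0.055000

P(-2.9) = 14×L_0(-2.9) + 15×L_1(-2.9) + 14×L_2(-2.9)
P(-2.9) = 14.990000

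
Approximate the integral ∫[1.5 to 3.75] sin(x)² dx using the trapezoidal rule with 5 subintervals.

f(x) = sin(x)²
a = 1.5, b = 3.75, n = 5
h = (b - a)/n = 0.450000

Trapezoidal rule: (h/2)[f(x₀) + 2f(x₁) + 2f(x₂) + ... + f(xₙ)]

x_0 = 1.5000, f(x_0) = 0.994996, coefficient = 1
x_1 = 1.9500, f(x_1) = 0.862966, coefficient = 2
x_2 = 2.4000, f(x_2) = 0.456251, coefficient = 2
x_3 = 2.8500, f(x_3) = 0.082644, coefficient = 2
x_4 = 3.3000, f(x_4) = 0.024884, coefficient = 2
x_5 = 3.7500, f(x_5) = 0.326682, coefficient = 1

I ≈ (0.450000/2) × 4.175167 = 0.939412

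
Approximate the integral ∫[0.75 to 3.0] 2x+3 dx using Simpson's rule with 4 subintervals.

f(x) = 2x+3
a = 0.75, b = 3.0, n = 4
h = (b - a)/n = 0.562500

Simpson's rule: (h/3)[f(x₀) + 4f(x₁) + 2f(x₂) + ... + f(xₙ)]

x_0 = 0.7500, f(x_0) = 4.500000, coefficient = 1
x_1 = 1.3125, f(x_1) = 5.625000, coefficient = 4
x_2 = 1.8750, f(x_2) = 6.750000, coefficient = 2
x_3 = 2.4375, f(x_3) = 7.875000, coefficient = 4
x_4 = 3.0000, f(x_4) = 9.000000, coefficient = 1

I ≈ (0.562500/3) × 81.000000 = 15.187500
Exact value: 15.187500
Error: 0.000000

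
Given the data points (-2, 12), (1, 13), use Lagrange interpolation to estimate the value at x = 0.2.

Lagrange interpolation formula:
P(x) = Σ yᵢ × Lᵢ(x)
where Lᵢ(x) = Π_{j≠i} (x - xⱼ)/(xᵢ - xⱼ)

L_0(0.2) = (0.2 - 1)/(-2 - 1) = 0.266667
L_1(0.2) = (0.2 - (-2))/(1 - (-2)) = 0.733333

P(0.2) = 12×L_0(0.2) + 13×L_1(0.2)
P(0.2) = 12.733333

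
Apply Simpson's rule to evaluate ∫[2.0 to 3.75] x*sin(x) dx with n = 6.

f(x) = x*sin(x)
a = 2.0, b = 3.75, n = 6
h = (b - a)/n = 0.291667

Simpson's rule: (h/3)[f(x₀) + 4f(x₁) + 2f(x₂) + ... + f(xₙ)]

x_0 = 2.0000, f(x_0) = 1.818595, coefficient = 1
x_1 = 2.2917, f(x_1) = 1.721572, coefficient = 4
x_2 = 2.5833, f(x_2) = 1.368419, coefficient = 2
x_3 = 2.8750, f(x_3) = 0.757407, coefficient = 4
x_4 = 3.1667, f(x_4) = -0.079393, coefficient = 2
x_5 = 3.4583, f(x_5) = -1.077171, coefficient = 4
x_6 = 3.7500, f(x_6) = -2.143355, coefficient = 1

I ≈ (0.291667/3) × 7.860528 = 0.764218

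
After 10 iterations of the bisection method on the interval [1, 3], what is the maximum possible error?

Bisection error bound: |error| ≤ (b-a)/2^n
|error| ≤ (3 - 1)/2^10 = 2/2^10
|error| ≤ 0.0019531250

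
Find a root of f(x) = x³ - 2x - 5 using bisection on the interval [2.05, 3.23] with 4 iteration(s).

f(x) = x³ - 2x - 5
Initial interval: [2.05, 3.23]

Iteration 1:
  c_1 = (2.050000 + 3.230000)/2 = 2.640000
  f(c_1) = f(2.640000) = 8.119744
  f(a) × f(c) < 0, new interval: [2.050000, 2.640000]
Iteration 2:
  c_2 = (2.050000 + 2.640000)/2 = 2.345000
  f(c_2) = f(2.345000) = 3.205214
  f(a) × f(c) < 0, new interval: [2.050000, 2.345000]
Iteration 3:
  c_3 = (2.050000 + 2.345000)/2 = 2.197500
  f(c_3) = f(2.197500) = 1.216741
  f(a) × f(c) < 0, new interval: [2.050000, 2.197500]
Iteration 4:
  c_4 = (2.050000 + 2.197500)/2 = 2.123750
  f(c_4) = f(2.123750) = 0.331279
  f(a) × f(c) < 0, new interval: [2.050000, 2.123750]

After 4 iteration(s), the approximation is c_4 = 2.123750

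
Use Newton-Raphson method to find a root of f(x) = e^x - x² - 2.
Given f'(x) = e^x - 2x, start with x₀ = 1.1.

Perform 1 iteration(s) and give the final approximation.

f(x) = e^x - x² - 2
f'(x) = e^x - 2x
x₀ = 1.1

Newton-Raphson formula: x_{n+1} = x_n - f(x_n)/f'(x_n)

Iteration 1:
  f(1.100000) = -0.205834
  f'(1.100000) = 0.804166
  x_1 = 1.100000 - (-0.205834)/0.804166 = 1.355960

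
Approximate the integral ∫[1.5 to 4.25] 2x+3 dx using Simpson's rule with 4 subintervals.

f(x) = 2x+3
a = 1.5, b = 4.25, n = 4
h = (b - a)/n = 0.687500

Simpson's rule: (h/3)[f(x₀) + 4f(x₁) + 2f(x₂) + ... + f(xₙ)]

x_0 = 1.5000, f(x_0) = 6.000000, coefficient = 1
x_1 = 2.1875, f(x_1) = 7.375000, coefficient = 4
x_2 = 2.8750, f(x_2) = 8.750000, coefficient = 2
x_3 = 3.5625, f(x_3) = 10.125000, coefficient = 4
x_4 = 4.2500, f(x_4) = 11.500000, coefficient = 1

I ≈ (0.687500/3) × 105.000000 = 24.062500
Exact value: 24.062500
Error: 0.000000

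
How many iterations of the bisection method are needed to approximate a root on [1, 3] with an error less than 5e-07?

We need (b-a)/2^n ≤ 5e-07
(3 - 1)/2^n ≤ 5e-07
2/2^n ≤ 5e-07
2^n ≥ 4000000
n ≥ log₂(4000000) = 21.93
n ≥ 22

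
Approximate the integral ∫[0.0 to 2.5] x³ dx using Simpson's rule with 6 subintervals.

f(x) = x³
a = 0.0, b = 2.5, n = 6
h = (b - a)/n = 0.416667

Simpson's rule: (h/3)[f(x₀) + 4f(x₁) + 2f(x₂) + ... + f(xₙ)]

x_0 = 0.0000, f(x_0) = 0.000000, coefficient = 1
x_1 = 0.4167, f(x_1) = 0.072338, coefficient = 4
x_2 = 0.8333, f(x_2) = 0.578704, coefficient = 2
x_3 = 1.2500, f(x_3) = 1.953125, coefficient = 4
x_4 = 1.6667, f(x_4) = 4.629630, coefficient = 2
x_5 = 2.0833, f(x_5) = 9.042245, coefficient = 4
x_6 = 2.5000, f(x_6) = 15.625000, coefficient = 1

I ≈ (0.416667/3) × 70.312500 = 9.765625
Exact value: 9.765625
Error: 0.000000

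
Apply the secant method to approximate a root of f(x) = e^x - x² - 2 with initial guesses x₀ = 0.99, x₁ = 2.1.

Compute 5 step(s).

f(x) = e^x - x² - 2
x₀ = 0.99, x₁ = 2.1

Secant formula: x_{n+1} = x_n - f(x_n)(x_n - x_{n-1})/(f(x_n) - f(x_{n-1}))

Iteration 1:
  f(0.990000) = -0.288866
  f(2.100000) = 1.756170
  x_2 = 2.100000 - 1.756170×(2.100000 - 0.990000)/(1.756170 - (-0.288866))
       = 1.146790
Iteration 2:
  f(2.100000) = 1.756170
  f(1.146790) = -0.167056
  x_3 = 1.146790 - (-0.167056)×(1.146790 - 2.100000)/(-0.167056 - 1.756170)
       = 1.229588
Iteration 3:
  f(1.146790) = -0.167056
  f(1.229588) = -0.092066
  x_4 = 1.229588 - (-0.092066)×(1.229588 - 1.146790)/(-0.092066 - (-0.167056))
       = 1.331241
Iteration 4:
  f(1.229588) = -0.092066
  f(1.331241) = 0.013536
  x_5 = 1.331241 - 0.013536×(1.331241 - 1.229588)/(0.013536 - (-0.092066))
       = 1.318211
Iteration 5:
  f(1.331241) = 0.013536
  f(1.318211) = -0.000950
  x_6 = 1.318211 - (-0.000950)×(1.318211 - 1.331241)/(-0.000950 - 0.013536)
       = 1.319065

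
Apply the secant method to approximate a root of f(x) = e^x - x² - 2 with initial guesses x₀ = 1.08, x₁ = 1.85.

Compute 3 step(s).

f(x) = e^x - x² - 2
x₀ = 1.08, x₁ = 1.85

Secant formula: x_{n+1} = x_n - f(x_n)(x_n - x_{n-1})/(f(x_n) - f(x_{n-1}))

Iteration 1:
  f(1.080000) = -0.221720
  f(1.850000) = 0.937320
  x_2 = 1.850000 - 0.937320×(1.850000 - 1.080000)/(0.937320 - (-0.221720))
       = 1.227298
Iteration 2:
  f(1.850000) = 0.937320
  f(1.227298) = -0.094262
  x_3 = 1.227298 - (-0.094262)×(1.227298 - 1.850000)/(-0.094262 - 0.937320)
       = 1.284199
Iteration 3:
  f(1.227298) = -0.094262
  f(1.284199) = -0.037394
  x_4 = 1.284199 - (-0.037394)×(1.284199 - 1.227298)/(-0.037394 - (-0.094262))
       = 1.321613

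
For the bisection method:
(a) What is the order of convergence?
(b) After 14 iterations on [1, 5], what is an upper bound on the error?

(a) Bisection has linear (order 1) convergence; the error is halved each step.

(b) Error bound = (b-a)/2^n = (5 - 1)/2^{14}
    = 4/2^{14}

(a) 1 (linear); (b) error ≤ 2.44e-04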